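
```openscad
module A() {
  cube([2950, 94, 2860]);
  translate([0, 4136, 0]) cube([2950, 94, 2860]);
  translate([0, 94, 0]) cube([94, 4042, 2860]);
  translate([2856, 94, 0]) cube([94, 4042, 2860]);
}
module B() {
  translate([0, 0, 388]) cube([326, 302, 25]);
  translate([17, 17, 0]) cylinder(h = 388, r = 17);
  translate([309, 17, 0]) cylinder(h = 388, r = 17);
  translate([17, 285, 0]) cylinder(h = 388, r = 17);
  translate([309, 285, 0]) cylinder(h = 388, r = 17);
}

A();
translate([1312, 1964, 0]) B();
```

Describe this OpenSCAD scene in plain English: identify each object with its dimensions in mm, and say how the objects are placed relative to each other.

A is the wall frame of a small rectangular building: four walls, each 2860 mm tall and 94 mm thick, enclosing a footprint 2950 mm (x) by 4230 mm (y) outside-to-outside, with no floor or roof. The front and back walls (the −y and +y sides) span the full width; the two side walls fit between them.

B is a four-legged stool. The seat is 326×302 mm, 25 mm thick, top at z = 413 mm. It stands on four round legs, each 34 mm in diameter, from z = 0 to the seat underside, each leg's axis is inset half a diameter from the nearest pair of seat edges (so the leg's bounding box is flush with the corner).

The stool sits inside the house frame, centred.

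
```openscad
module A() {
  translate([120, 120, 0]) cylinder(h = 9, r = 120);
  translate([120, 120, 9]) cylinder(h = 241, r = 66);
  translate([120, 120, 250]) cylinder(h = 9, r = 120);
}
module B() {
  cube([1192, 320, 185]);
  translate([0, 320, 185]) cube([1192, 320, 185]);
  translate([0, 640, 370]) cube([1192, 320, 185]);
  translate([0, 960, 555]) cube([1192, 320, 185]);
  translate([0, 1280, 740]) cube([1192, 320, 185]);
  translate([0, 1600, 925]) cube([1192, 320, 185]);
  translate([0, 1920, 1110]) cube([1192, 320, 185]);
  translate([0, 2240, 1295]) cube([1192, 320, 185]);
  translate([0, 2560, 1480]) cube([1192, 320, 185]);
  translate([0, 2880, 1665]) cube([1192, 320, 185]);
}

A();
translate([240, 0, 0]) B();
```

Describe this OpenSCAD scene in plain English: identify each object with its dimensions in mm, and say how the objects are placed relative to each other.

A is a spool: two coaxial disc flanges of radius 120 mm and thickness 9 mm, joined by a core cylinder of radius 66 mm and height 241 mm. The lower flange rests on z = 0 and the three cylinders share a vertical axis.

B is a run of 10 identical solid stair steps. Each tread is 1192×320 mm and each step block is 185 mm high. Step 1 rests on the floor; step k is offset from step 1 by (k−1)×320 mm in y and (k−1)×185 mm in z.

The staircase is against the spool's +x side, with their −y faces flush.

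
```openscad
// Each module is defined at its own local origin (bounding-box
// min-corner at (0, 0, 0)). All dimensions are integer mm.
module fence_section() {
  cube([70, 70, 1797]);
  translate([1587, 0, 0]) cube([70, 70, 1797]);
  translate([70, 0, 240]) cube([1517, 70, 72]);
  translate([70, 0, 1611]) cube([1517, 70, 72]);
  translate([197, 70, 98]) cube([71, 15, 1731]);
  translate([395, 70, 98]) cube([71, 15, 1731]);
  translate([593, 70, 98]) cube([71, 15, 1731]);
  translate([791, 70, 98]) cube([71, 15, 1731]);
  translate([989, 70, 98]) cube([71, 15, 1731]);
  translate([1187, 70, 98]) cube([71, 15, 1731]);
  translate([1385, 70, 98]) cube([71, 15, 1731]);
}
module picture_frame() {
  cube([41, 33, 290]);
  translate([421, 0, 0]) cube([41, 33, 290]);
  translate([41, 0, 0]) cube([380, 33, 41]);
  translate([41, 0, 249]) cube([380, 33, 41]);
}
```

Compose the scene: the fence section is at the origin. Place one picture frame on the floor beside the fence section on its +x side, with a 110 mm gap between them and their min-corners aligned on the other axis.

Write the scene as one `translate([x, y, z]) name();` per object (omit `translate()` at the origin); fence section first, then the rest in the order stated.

fence_section();
translate([1767, 0, 0]) picture_frame();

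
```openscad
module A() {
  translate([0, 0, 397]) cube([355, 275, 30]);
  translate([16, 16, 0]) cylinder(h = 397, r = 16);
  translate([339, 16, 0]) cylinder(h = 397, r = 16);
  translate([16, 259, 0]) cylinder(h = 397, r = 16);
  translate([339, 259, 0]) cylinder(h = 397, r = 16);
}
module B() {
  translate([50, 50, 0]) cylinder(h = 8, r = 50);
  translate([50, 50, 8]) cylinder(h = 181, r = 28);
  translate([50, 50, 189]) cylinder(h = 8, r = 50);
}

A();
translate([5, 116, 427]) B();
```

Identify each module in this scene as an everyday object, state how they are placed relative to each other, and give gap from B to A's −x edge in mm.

A is a stool. B is a spool. The spool is on top of the stool. The gap from the spool to the stool's −x edge is 5 mm.

The spool's min-x is at 5; the stool's min-x is 0; gap = 5 mm.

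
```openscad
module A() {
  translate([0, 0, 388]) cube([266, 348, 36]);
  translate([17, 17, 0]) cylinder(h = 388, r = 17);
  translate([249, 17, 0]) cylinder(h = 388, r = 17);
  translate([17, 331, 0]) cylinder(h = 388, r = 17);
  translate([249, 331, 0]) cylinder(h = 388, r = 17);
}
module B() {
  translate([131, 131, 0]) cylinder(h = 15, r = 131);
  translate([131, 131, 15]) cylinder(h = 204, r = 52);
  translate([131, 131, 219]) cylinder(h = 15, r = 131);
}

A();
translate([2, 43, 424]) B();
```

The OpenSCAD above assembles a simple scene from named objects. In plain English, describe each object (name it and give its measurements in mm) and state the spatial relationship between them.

A is a four-legged stool. The seat is a 266×348×36 mm slab whose top surface is at z = 424 mm; four round legs, each 34 mm in diameter, run from the floor (z = 0) to the underside of the seat, each leg's axis is inset half a diameter from the nearest pair of seat edges (so the leg's bounding box is flush with the corner).

B is a spool: two coaxial disc flanges of radius 131 mm and thickness 15 mm, joined by a core cylinder of radius 52 mm and height 204 mm. The lower flange rests on z = 0 and the three cylinders share a vertical axis.

The spool is on top of the stool, centred.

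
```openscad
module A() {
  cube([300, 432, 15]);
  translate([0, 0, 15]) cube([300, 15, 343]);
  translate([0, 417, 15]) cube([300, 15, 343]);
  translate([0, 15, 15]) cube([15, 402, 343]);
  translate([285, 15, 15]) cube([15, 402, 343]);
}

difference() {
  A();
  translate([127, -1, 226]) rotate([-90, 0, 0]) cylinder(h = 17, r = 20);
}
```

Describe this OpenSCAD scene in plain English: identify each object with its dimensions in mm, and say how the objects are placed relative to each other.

A is an open-topped rectangular box: outside dimensions 300×432×358 mm, with a uniform wall and base thickness of 15 mm. The base is a full 300×432 slab on the floor; four walls sit on top of the base. The front and back walls (the −y and +y sides) span the full width; the two side walls fit between them.

The open box has a circular hole of radius 20 mm through its front wall, centred at (x = 127, z = 226).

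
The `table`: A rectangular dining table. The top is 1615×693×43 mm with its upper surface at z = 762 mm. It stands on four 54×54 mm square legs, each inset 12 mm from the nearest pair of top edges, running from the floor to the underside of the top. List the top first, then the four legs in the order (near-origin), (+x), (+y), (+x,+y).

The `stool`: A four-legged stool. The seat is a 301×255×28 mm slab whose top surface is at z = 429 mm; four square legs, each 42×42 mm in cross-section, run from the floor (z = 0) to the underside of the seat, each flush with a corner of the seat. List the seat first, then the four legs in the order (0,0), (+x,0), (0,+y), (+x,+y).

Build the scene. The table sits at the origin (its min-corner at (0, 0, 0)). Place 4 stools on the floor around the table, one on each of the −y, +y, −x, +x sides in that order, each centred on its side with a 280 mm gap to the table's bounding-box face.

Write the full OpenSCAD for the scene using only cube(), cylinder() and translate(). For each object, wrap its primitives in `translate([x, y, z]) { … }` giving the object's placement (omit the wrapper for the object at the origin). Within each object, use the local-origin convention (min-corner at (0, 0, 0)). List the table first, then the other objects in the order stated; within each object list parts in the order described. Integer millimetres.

translate([0, 0, 719]) cube([1615, 693, 43]);
translate([12, 12, 0]) cube([54, 54, 719]);
translate([1549, 12, 0]) cube([54, 54, 719]);
translate([12, 627, 0]) cube([54, 54, 719]);
translate([1549, 627, 0]) cube([54, 54, 719]);
translate([657, -535, 0]) {
  translate([0, 0, 401]) cube([301, 255, 28]);
  cube([42, 42, 401]);
  translate([259, 0, 0]) cube([42, 42, 401]);
  translate([0, 213, 0]) cube([42, 42, 401]);
  translate([259, 213, 0]) cube([42, 42, 401]);
}
translate([657, 973, 0]) {
  translate([0, 0, 401]) cube([301, 255, 28]);
  cube([42, 42, 401]);
  translate([259, 0, 0]) cube([42, 42, 401]);
  translate([0, 213, 0]) cube([42, 42, 401]);
  translate([259, 213, 0]) cube([42, 42, 401]);
}
translate([-581, 219, 0]) {
  translate([0, 0, 401]) cube([301, 255, 28]);
  cube([42, 42, 401]);
  translate([259, 0, 0]) cube([42, 42, 401]);
  translate([0, 213, 0]) cube([42, 42, 401]);
  translate([259, 213, 0]) cube([42, 42, 401]);
}
translate([1895, 219, 0]) {
  translate([0, 0, 401]) cube([301, 255, 28]);
  cube([42, 42, 401]);
  translate([259, 0, 0]) cube([42, 42, 401]);
  translate([0, 213, 0]) cube([42, 42, 401]);
  translate([259, 213, 0]) cube([42, 42, 401]);
}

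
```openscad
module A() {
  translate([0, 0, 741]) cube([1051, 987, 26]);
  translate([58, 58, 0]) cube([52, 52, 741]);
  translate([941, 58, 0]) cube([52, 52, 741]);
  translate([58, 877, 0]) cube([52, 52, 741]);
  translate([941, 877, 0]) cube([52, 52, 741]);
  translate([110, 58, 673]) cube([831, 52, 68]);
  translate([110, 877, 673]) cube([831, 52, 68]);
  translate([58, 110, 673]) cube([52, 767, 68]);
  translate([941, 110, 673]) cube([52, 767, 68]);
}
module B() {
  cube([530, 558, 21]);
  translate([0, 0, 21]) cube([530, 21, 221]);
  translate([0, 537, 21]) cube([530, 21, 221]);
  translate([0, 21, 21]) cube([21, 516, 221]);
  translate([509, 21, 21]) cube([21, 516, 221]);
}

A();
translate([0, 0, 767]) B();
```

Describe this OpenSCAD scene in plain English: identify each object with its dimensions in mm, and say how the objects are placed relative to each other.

A is a table with a 1051×987 mm rectangular top, 26 mm thick, top surface at z = 767 mm, supported by four 52×52 mm square legs, each inset 58 mm from the nearest pair of top edges, running from the floor. Four apron rails, 52 mm thick and 68 mm tall, run between adjacent legs with their top edges flush with the underside of the top and their outer faces flush with the legs' outer faces.

B is an open-topped rectangular box: outside dimensions 530×558×242 mm, with a uniform wall and base thickness of 21 mm. The base is a full 530×558 slab on the floor; four walls sit on top of the base. The front and back walls (the −y and +y sides) span the full width; the two side walls fit between them.

The open box is on top of the table.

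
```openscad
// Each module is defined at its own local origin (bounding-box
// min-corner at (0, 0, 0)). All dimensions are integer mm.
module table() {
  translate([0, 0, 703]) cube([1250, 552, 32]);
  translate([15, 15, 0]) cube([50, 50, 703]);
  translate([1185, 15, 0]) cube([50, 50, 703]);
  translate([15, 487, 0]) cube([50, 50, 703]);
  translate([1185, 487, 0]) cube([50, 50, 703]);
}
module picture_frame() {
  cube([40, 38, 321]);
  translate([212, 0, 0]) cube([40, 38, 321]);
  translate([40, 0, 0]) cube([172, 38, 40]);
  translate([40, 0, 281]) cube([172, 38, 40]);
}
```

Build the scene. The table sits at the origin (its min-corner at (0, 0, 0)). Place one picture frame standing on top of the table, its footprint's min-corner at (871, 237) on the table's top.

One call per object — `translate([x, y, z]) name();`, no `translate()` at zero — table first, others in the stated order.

table();
translate([871, 237, 735]) picture_frame();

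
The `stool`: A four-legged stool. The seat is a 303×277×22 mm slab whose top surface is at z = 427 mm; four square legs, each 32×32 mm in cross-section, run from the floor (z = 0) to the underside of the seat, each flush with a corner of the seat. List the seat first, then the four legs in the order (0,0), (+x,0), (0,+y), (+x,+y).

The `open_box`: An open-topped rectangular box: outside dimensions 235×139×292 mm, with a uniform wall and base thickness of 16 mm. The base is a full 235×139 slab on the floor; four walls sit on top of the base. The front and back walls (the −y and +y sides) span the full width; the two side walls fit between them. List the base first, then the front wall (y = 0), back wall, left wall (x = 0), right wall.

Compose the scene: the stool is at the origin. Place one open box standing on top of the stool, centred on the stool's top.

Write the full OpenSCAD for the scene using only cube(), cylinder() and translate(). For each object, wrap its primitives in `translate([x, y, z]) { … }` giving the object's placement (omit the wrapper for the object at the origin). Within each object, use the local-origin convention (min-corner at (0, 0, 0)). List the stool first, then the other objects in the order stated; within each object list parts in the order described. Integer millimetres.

translate([0, 0, 405]) cube([303, 277, 22]);
cube([32, 32, 405]);
translate([271, 0, 0]) cube([32, 32, 405]);
translate([0, 245, 0]) cube([32, 32, 405]);
translate([271, 245, 0]) cube([32, 32, 405]);
translate([34, 69, 427]) {
  cube([235, 139, 16]);
  translate([0, 0, 16]) cube([235, 16, 276]);
  translate([0, 123, 16]) cube([235, 16, 276]);
  translate([0, 16, 16]) cube([16, 107, 276]);
  translate([219, 16, 16]) cube([16, 107, 276]);
}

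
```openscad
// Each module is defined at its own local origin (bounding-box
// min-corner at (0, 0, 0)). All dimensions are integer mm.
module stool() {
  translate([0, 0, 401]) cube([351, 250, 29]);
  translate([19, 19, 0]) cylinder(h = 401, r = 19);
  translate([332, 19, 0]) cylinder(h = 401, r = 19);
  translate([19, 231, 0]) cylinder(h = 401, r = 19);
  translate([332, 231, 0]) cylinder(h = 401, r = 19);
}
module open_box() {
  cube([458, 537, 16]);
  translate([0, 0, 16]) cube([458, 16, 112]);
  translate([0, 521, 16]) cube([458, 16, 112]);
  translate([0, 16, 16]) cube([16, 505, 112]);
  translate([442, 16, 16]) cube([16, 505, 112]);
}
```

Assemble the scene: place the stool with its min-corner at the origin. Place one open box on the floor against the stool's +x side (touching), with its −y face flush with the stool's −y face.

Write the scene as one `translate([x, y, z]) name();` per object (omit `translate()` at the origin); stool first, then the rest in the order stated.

stool();
translate([351, 0, 0]) open_box();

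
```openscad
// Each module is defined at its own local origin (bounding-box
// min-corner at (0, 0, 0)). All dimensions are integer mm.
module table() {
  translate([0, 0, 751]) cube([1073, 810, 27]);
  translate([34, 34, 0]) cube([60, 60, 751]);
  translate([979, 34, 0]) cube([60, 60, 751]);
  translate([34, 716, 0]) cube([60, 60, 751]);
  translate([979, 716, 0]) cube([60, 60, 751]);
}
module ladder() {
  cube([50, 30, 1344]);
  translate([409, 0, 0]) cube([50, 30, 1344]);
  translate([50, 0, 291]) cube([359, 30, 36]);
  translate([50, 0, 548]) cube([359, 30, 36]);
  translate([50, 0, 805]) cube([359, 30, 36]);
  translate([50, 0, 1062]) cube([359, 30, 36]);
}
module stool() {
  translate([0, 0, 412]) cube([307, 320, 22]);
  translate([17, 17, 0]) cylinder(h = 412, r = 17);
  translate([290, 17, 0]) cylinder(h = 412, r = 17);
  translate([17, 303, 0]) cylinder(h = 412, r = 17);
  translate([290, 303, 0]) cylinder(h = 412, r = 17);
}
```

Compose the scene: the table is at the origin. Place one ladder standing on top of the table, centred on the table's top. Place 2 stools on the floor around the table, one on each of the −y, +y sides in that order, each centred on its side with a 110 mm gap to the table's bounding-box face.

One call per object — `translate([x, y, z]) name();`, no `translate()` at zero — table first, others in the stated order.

table();
translate([307, 390, 778]) ladder();
translate([383, -430, 0]) stool();
translate([383, 920, 0]) stool();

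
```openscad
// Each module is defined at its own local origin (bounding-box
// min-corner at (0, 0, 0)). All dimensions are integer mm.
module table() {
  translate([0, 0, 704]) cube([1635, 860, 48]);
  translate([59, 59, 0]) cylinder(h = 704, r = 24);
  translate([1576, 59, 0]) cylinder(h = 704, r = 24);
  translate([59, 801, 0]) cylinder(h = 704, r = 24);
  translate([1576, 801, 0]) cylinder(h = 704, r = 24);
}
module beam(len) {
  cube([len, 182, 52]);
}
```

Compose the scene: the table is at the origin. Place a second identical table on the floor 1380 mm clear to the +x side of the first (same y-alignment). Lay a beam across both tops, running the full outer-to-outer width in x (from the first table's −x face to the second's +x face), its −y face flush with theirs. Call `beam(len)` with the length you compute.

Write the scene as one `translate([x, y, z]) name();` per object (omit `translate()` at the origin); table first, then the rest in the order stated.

table();
translate([3015, 0, 0]) table();
translate([0, 0, 752]) beam(4650);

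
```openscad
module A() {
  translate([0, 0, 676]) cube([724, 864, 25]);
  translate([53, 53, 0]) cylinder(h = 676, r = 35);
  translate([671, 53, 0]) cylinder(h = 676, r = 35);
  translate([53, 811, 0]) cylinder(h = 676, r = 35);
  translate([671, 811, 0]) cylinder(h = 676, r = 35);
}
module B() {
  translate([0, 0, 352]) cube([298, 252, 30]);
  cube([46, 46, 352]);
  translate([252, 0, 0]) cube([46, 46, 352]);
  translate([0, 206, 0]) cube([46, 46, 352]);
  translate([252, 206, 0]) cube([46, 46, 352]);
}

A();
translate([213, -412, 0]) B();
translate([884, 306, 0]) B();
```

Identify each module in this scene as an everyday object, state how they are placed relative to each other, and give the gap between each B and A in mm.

A is a table. B is a stool. Two stools sit around the table at the −y, +x sides. The gap between each stool and the table is 160 mm.

Each stool's nearest face is 160 mm from the table's bounding box.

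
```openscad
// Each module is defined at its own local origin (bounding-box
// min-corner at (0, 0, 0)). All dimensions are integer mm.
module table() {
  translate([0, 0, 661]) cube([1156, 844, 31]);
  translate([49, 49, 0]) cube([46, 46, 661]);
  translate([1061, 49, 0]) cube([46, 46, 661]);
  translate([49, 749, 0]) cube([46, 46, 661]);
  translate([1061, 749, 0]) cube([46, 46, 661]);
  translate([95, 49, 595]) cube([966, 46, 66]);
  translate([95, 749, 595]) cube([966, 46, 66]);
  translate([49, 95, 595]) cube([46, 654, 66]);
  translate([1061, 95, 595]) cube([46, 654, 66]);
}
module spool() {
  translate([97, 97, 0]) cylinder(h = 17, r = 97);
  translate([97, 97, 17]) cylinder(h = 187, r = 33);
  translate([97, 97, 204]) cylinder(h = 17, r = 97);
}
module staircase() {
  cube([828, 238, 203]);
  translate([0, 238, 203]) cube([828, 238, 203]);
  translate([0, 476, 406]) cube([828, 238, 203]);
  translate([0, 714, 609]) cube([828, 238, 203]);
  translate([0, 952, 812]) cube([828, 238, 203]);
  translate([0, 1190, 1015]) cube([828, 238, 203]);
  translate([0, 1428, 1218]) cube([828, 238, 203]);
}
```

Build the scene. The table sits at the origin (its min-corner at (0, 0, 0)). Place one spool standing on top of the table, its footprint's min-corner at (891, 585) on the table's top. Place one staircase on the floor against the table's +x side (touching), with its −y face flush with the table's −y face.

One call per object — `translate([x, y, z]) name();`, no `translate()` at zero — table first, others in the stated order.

table();
translate([891, 585, 692]) spool();
translate([1156, 0, 0]) staircase();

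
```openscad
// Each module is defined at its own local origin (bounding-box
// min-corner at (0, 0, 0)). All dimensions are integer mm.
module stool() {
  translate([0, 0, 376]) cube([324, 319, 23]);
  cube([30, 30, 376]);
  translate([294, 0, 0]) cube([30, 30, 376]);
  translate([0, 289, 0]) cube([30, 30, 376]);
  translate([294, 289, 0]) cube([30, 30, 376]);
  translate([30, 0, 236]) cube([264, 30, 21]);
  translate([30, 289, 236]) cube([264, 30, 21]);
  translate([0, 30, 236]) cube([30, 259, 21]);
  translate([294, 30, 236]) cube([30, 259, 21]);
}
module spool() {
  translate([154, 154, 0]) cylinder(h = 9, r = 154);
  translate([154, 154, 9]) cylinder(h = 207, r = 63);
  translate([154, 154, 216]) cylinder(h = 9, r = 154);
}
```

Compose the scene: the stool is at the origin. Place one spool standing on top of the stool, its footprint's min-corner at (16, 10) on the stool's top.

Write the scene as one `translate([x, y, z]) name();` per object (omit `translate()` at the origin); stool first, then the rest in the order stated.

stool();
translate([16, 10, 399]) spool();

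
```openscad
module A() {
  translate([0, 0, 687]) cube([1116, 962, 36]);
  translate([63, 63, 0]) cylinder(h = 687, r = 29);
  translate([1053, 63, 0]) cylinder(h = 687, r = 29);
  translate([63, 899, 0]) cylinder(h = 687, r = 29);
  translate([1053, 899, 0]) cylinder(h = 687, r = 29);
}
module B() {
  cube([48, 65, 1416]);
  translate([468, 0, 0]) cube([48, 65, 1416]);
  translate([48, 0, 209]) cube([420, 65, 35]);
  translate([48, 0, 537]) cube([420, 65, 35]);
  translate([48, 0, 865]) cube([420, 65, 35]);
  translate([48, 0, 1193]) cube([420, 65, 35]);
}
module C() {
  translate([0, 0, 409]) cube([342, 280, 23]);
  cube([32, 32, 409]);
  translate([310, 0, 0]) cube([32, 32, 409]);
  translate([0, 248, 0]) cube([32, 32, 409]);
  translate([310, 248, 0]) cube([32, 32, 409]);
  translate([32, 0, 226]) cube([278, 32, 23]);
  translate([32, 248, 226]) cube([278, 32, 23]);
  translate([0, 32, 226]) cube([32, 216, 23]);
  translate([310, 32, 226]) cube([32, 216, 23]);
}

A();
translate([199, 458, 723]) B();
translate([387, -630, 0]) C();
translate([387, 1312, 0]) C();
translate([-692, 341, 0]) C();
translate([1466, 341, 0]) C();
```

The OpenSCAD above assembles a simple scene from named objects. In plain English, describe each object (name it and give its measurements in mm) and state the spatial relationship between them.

A is a rectangular dining table. The top is 1116×962×36 mm with its upper surface at z = 723 mm. It stands on four round legs of 58 mm diameter, each leg's bounding box inset 34 mm from the nearest pair of top edges, running from the floor to the underside of the top.

B is a wooden ladder with two side rails of 48×65 mm section and 1416 mm height, set 516 mm apart overall. Between them run 4 rectangular rungs (65 mm deep, 35 mm thick), front faces flush with the rails' −y face. The bottom of the first rung is 209 mm above the floor and each subsequent rung is 328 mm higher than the one below.

C is a four-legged stool. The seat is 342×280 mm, 23 mm thick, top at z = 432 mm. It stands on four square legs, each 32×32 mm in cross-section, from z = 0 to the seat underside, each flush with a corner of the seat. Four stretchers, 32 mm wide and 23 mm tall, connect adjacent legs with their undersides at z = 226 mm, each running between the inner faces of the legs it joins and aligned with the legs' outer faces on the other axis.

The ladder is on top of the table. Four stools sit around the table at the −y, +y, −x, +x sides.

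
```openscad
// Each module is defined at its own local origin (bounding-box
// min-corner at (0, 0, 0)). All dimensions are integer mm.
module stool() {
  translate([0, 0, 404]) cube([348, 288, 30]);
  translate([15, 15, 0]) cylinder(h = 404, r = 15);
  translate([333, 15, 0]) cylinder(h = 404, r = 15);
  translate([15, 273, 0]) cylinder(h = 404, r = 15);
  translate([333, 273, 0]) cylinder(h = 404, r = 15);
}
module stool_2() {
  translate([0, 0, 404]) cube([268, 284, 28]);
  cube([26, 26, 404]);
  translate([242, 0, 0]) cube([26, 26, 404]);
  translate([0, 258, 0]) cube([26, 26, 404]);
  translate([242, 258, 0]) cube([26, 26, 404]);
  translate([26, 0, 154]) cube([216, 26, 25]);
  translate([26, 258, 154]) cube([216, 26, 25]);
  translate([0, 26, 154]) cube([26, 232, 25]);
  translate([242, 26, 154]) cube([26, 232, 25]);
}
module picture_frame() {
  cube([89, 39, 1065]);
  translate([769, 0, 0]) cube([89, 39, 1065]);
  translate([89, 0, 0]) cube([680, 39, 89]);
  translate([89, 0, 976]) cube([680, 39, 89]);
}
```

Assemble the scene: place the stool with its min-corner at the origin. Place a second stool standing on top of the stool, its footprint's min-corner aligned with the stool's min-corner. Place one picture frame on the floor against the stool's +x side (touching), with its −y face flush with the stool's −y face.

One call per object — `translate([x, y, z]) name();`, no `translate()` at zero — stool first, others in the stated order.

stool();
translate([0, 0, 434]) stool_2();
translate([348, 0, 0]) picture_frame();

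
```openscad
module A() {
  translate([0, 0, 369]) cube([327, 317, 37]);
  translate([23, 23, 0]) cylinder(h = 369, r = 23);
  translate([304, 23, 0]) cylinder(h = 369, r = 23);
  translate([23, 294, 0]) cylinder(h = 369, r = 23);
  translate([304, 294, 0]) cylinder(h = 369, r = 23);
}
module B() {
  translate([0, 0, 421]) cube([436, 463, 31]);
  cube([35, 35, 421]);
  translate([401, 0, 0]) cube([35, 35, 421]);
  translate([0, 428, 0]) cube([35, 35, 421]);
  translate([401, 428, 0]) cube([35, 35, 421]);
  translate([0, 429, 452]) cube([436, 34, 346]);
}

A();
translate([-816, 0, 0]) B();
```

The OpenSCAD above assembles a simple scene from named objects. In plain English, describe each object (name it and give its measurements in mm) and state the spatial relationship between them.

A is a four-legged stool. The seat is a 327×317×37 mm slab whose top surface is at z = 406 mm; four round legs, each 46 mm in diameter, run from the floor (z = 0) to the underside of the seat, each leg's axis is inset half a diameter from the nearest pair of seat edges (so the leg's bounding box is flush with the corner).

B is a chair: 436×463 mm seat, 31 mm thick, top at z = 452 mm, on four 35 mm square corner legs flush with the seat edges. A 34 mm thick backrest slab spans the full seat width, extending 346 mm above the seat top, its back face flush with the seat's +y edge.

The chair is on the floor beside the stool on its −x side.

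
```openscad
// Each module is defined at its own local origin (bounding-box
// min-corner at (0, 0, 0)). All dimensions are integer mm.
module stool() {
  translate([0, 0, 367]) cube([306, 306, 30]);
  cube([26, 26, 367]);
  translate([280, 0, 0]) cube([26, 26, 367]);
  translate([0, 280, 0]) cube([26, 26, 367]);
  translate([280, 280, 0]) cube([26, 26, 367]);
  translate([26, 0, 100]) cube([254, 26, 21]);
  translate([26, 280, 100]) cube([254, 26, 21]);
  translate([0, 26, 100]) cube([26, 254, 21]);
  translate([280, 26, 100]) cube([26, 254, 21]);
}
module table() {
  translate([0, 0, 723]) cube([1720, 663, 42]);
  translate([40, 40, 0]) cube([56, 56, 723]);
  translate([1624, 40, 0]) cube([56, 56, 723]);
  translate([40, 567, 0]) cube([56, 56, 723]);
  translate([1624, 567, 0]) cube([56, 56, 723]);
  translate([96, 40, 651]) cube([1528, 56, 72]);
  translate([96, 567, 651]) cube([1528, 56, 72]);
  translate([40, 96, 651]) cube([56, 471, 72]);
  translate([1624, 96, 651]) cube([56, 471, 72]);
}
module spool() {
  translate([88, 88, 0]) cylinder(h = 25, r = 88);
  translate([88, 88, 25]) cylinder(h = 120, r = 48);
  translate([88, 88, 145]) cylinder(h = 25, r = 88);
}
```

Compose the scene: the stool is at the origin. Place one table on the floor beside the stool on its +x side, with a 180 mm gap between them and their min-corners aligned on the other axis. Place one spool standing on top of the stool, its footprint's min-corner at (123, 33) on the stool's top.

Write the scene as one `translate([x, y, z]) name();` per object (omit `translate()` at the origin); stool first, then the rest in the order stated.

stool();
translate([486, 0, 0]) table();
translate([123, 33, 397]) spool();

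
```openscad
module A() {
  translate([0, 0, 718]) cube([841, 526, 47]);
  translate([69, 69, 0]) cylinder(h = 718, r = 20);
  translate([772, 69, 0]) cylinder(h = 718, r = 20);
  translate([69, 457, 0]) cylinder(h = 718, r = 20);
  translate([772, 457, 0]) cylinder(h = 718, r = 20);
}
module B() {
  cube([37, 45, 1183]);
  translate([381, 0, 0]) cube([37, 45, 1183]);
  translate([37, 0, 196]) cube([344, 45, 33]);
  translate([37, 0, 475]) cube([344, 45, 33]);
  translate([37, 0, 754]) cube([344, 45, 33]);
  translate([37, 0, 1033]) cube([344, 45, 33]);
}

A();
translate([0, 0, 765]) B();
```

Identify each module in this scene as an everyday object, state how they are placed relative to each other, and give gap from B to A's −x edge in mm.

A is a table. B is a ladder. The ladder is on top of the table. The gap from the ladder to the table's −x edge is 0 mm.

The ladder's min-x is at 0; the table's min-x is 0; gap = 0 mm.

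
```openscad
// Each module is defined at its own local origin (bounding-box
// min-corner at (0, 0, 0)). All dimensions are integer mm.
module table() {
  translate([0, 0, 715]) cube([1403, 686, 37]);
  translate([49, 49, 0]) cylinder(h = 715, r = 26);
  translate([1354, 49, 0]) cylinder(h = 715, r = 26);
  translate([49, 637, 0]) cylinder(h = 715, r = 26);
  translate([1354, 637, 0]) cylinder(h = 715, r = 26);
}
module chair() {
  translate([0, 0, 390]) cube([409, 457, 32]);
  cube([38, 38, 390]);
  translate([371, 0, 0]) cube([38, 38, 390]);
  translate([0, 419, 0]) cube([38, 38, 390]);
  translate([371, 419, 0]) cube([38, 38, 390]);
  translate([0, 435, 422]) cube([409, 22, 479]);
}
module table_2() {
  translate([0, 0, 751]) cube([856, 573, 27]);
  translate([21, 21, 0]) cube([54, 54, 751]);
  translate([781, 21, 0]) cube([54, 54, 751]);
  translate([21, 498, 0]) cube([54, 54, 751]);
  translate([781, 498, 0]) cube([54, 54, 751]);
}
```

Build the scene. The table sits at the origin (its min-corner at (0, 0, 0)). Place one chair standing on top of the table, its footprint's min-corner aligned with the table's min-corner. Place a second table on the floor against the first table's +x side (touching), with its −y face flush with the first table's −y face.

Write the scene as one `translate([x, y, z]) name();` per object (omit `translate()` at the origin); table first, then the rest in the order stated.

table();
translate([0, 0, 752]) chair();
translate([1403, 0, 0]) table_2();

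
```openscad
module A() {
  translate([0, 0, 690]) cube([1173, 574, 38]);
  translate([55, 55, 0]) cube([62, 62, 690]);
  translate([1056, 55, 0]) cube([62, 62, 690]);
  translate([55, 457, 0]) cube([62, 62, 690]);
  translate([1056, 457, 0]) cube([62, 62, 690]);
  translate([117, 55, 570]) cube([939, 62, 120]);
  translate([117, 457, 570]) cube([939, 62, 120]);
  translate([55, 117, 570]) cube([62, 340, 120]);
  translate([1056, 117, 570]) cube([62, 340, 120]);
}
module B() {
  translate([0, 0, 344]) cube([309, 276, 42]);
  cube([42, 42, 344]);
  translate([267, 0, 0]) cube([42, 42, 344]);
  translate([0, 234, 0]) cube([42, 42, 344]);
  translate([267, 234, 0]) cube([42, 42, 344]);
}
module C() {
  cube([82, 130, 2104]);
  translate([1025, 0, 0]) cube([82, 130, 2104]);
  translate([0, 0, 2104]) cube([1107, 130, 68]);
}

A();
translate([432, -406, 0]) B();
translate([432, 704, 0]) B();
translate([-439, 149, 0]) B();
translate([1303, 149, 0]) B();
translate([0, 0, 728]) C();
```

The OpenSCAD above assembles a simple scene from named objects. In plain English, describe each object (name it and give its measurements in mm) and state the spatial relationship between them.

A is a table with a 1173×574 mm rectangular top, 38 mm thick, top surface at z = 728 mm, supported by four 62×62 mm square legs, each inset 55 mm from the nearest pair of top edges, running from the floor. Four apron rails, 62 mm thick and 120 mm tall, run between adjacent legs with their top edges flush with the underside of the top and their outer faces flush with the legs' outer faces.

B is a four-legged stool. The seat is a 309×276×42 mm slab whose top surface is at z = 386 mm; four square legs, each 42×42 mm in cross-section, run from the floor (z = 0) to the underside of the seat, each flush with a corner of the seat.

C is a door frame. The clear opening is 943 mm wide and 2104 mm high. Two 82 mm wide jambs, 130 mm deep, stand either side of the opening from the floor to the top of the opening. A 68 mm thick head sits across the top of both jambs, spanning the full outside width of the frame.

Four stools sit around the table at the −y, +y, −x, +x sides. The door frame is on top of the table.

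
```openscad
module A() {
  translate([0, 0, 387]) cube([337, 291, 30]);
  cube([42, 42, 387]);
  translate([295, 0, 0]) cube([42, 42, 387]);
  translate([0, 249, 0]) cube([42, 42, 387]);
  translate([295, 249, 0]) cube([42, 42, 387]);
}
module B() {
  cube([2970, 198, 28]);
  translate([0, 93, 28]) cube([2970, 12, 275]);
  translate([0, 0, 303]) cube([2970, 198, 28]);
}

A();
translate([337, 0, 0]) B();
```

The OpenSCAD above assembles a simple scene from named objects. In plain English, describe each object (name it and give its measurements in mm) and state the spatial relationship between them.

A is a four-legged stool. The seat is a 337×291×30 mm slab whose top surface is at z = 417 mm; four square legs, each 42×42 mm in cross-section, run from the floor (z = 0) to the underside of the seat, each flush with a corner of the seat.

B is an I-beam lying along x, 2970 mm long. Overall section height 331 mm. Two flanges 198 mm wide (y) and 28 mm thick, one on the floor and one at the top; a web 12 mm thick runs between them, centred on the flange width.

The I-beam is against the stool's +x side, with their −y faces flush.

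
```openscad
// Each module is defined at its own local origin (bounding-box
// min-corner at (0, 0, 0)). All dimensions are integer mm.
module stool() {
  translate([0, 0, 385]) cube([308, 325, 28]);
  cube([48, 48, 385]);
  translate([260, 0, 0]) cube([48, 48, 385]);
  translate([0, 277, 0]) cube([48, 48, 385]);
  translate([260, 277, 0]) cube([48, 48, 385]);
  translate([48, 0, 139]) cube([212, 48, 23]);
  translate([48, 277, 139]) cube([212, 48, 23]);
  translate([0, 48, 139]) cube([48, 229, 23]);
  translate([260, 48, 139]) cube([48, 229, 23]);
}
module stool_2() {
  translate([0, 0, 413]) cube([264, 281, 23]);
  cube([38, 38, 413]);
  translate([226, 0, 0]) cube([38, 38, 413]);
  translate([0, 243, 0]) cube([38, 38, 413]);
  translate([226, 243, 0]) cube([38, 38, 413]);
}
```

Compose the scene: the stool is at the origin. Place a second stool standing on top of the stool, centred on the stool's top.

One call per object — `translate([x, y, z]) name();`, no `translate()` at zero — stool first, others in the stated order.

stool();
translate([22, 22, 413]) stool_2();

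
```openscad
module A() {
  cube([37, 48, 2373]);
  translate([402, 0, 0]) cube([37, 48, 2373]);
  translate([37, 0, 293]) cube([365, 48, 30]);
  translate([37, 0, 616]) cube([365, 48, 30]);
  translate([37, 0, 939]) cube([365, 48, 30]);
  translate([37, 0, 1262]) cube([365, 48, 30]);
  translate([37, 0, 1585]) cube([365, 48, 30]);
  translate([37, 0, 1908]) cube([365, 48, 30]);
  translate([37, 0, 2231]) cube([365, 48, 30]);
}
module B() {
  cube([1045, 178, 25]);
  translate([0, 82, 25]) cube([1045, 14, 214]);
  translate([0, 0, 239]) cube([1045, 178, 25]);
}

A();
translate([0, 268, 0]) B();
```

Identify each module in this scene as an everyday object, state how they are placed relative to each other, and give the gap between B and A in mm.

A is a ladder. B is an I-beam. The I-beam is on the floor beside the ladder on its +y side. The gap between the I-beam and the ladder is 220 mm.

The I-beam's nearest face is 220 mm from the ladder's +y face.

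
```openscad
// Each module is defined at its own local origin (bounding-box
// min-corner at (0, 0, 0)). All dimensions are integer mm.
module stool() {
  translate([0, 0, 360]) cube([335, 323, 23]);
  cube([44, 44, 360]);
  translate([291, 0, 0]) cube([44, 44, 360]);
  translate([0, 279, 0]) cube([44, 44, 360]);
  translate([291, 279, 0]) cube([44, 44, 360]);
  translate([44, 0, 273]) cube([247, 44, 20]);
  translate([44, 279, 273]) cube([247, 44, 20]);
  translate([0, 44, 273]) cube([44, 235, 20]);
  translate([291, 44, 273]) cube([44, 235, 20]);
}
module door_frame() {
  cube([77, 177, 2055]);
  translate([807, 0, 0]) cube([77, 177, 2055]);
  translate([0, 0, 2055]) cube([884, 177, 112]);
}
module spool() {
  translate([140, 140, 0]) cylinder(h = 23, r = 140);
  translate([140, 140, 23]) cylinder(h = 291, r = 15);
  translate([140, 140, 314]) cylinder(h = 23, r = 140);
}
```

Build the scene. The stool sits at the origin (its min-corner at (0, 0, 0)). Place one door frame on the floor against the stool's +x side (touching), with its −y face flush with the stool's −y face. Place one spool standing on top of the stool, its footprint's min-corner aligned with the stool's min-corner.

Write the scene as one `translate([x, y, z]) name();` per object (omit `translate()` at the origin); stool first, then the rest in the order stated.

stool();
translate([335, 0, 0]) door_frame();
translate([0, 0, 383]) spool();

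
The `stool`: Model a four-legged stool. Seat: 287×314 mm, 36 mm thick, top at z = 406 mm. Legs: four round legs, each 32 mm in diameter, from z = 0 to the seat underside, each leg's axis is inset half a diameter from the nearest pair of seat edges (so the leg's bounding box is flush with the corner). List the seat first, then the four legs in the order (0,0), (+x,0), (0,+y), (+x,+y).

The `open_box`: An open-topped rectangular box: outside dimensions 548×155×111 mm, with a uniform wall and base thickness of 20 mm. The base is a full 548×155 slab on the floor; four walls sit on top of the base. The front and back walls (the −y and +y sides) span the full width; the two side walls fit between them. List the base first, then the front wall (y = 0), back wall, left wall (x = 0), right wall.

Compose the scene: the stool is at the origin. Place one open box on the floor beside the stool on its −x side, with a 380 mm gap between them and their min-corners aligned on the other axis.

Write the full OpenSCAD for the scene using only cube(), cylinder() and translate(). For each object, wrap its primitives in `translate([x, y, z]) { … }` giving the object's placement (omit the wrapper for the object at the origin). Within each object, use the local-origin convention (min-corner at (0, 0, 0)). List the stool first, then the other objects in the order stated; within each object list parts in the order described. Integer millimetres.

translate([0, 0, 370]) cube([287, 314, 36]);
translate([16, 16, 0]) cylinder(h = 370, r = 16);
translate([271, 16, 0]) cylinder(h = 370, r = 16);
translate([16, 298, 0]) cylinder(h = 370, r = 16);
translate([271, 298, 0]) cylinder(h = 370, r = 16);
translate([-928, 0, 0]) {
  cube([548, 155, 20]);
  translate([0, 0, 20]) cube([548, 20, 91]);
  translate([0, 135, 20]) cube([548, 20, 91]);
  translate([0, 20, 20]) cube([20, 115, 91]);
  translate([528, 20, 20]) cube([20, 115, 91]);
}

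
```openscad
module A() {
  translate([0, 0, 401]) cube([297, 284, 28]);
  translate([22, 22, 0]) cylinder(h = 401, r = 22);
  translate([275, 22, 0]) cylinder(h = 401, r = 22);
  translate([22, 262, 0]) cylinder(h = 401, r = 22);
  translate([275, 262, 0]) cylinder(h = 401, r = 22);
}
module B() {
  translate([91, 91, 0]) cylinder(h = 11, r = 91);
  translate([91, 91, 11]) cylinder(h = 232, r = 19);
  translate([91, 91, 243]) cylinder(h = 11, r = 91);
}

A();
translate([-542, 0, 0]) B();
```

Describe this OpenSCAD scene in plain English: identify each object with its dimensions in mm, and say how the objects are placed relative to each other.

A is a four-legged stool. The seat is a 297×284×28 mm slab whose top surface is at z = 429 mm; four round legs, each 44 mm in diameter, run from the floor (z = 0) to the underside of the seat, each leg's axis is inset half a diameter from the nearest pair of seat edges (so the leg's bounding box is flush with the corner).

B is a spool: two coaxial disc flanges of radius 91 mm and thickness 11 mm, joined by a core cylinder of radius 19 mm and height 232 mm. The lower flange rests on z = 0 and the three cylinders share a vertical axis.

The spool is on the floor beside the stool on its −x side.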